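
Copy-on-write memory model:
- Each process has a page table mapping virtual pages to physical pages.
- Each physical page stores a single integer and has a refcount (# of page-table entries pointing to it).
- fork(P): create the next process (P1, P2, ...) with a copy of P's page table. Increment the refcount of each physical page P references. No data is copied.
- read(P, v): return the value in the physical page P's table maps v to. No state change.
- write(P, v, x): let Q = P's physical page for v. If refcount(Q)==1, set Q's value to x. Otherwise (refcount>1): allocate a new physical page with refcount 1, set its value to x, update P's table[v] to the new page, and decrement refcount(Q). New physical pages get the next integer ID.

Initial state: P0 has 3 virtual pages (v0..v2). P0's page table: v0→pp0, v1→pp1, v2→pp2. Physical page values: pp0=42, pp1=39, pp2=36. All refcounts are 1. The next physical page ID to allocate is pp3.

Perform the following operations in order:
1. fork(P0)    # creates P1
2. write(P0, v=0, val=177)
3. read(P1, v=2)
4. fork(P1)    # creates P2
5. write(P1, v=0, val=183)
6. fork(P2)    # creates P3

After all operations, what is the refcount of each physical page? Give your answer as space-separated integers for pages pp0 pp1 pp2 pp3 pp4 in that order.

Op 1: fork(P0) -> P1. 3 ppages; refcounts: pp0:2 pp1:2 pp2:2
Op 2: write(P0, v0, 177). refcount(pp0)=2>1 -> COPY to pp3. 4 ppages; refcounts: pp0:1 pp1:2 pp2:2 pp3:1
Op 3: read(P1, v2) -> 36. No state change.
Op 4: fork(P1) -> P2. 4 ppages; refcounts: pp0:2 pp1:3 pp2:3 pp3:1
Op 5: write(P1, v0, 183). refcount(pp0)=2>1 -> COPY to pp4. 5 ppages; refcounts: pp0:1 pp1:3 pp2:3 pp3:1 pp4:1
Op 6: fork(P2) -> P3. 5 ppages; refcounts: pp0:2 pp1:4 pp2:4 pp3:1 pp4:1

Answer: 2 4 4 1 1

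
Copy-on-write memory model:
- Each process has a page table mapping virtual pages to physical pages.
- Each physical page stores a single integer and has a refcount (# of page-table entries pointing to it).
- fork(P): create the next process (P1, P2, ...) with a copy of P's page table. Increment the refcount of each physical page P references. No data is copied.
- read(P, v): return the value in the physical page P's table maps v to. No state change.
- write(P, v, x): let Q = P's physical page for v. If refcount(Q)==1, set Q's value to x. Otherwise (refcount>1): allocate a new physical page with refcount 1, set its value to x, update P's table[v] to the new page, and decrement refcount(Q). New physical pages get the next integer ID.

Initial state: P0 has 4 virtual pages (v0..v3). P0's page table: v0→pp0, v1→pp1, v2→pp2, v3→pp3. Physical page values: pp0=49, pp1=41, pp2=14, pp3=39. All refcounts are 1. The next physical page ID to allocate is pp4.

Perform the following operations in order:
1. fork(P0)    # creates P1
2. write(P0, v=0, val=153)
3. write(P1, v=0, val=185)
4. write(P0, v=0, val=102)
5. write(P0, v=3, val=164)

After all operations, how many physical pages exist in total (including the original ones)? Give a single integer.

Op 1: fork(P0) -> P1. 4 ppages; refcounts: pp0:2 pp1:2 pp2:2 pp3:2
Op 2: write(P0, v0, 153). refcount(pp0)=2>1 -> COPY to pp4. 5 ppages; refcounts: pp0:1 pp1:2 pp2:2 pp3:2 pp4:1
Op 3: write(P1, v0, 185). refcount(pp0)=1 -> write in place. 5 ppages; refcounts: pp0:1 pp1:2 pp2:2 pp3:2 pp4:1
Op 4: write(P0, v0, 102). refcount(pp4)=1 -> write in place. 5 ppages; refcounts: pp0:1 pp1:2 pp2:2 pp3:2 pp4:1
Op 5: write(P0, v3, 164). refcount(pp3)=2>1 -> COPY to pp5. 6 ppages; refcounts: pp0:1 pp1:2 pp2:2 pp3:1 pp4:1 pp5:1

Answer: 6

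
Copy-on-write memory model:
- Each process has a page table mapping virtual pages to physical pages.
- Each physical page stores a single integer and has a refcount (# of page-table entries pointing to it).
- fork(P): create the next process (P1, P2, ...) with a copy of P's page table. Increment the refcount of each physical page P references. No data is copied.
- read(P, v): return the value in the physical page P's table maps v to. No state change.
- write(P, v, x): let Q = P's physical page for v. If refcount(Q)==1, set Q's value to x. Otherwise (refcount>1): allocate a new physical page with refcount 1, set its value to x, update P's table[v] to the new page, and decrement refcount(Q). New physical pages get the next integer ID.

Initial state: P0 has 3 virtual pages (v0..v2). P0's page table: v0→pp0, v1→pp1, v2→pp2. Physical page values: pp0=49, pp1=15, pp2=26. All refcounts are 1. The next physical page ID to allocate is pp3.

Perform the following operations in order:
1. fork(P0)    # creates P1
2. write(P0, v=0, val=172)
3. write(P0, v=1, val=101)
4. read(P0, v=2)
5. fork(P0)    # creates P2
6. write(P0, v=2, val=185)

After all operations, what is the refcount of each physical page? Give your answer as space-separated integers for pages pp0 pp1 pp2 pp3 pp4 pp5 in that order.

Answer: 1 1 2 2 2 1

Derivation:
Op 1: fork(P0) -> P1. 3 ppages; refcounts: pp0:2 pp1:2 pp2:2
Op 2: write(P0, v0, 172). refcount(pp0)=2>1 -> COPY to pp3. 4 ppages; refcounts: pp0:1 pp1:2 pp2:2 pp3:1
Op 3: write(P0, v1, 101). refcount(pp1)=2>1 -> COPY to pp4. 5 ppages; refcounts: pp0:1 pp1:1 pp2:2 pp3:1 pp4:1
Op 4: read(P0, v2) -> 26. No state change.
Op 5: fork(P0) -> P2. 5 ppages; refcounts: pp0:1 pp1:1 pp2:3 pp3:2 pp4:2
Op 6: write(P0, v2, 185). refcount(pp2)=3>1 -> COPY to pp5. 6 ppages; refcounts: pp0:1 pp1:1 pp2:2 pp3:2 pp4:2 pp5:1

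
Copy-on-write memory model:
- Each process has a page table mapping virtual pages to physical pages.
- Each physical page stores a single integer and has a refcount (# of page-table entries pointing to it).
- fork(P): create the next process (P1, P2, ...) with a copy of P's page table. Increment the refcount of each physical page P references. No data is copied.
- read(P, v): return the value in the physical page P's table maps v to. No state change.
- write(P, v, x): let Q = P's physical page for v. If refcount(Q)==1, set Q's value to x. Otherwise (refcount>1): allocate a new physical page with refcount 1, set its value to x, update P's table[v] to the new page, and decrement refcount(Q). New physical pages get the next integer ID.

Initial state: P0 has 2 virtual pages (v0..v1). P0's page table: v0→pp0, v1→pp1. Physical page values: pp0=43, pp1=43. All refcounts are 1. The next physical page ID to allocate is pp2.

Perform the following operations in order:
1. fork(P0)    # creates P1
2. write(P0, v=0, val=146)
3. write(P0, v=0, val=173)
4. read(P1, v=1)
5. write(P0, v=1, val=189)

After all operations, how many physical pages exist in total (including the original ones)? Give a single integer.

Answer: 4

Derivation:
Op 1: fork(P0) -> P1. 2 ppages; refcounts: pp0:2 pp1:2
Op 2: write(P0, v0, 146). refcount(pp0)=2>1 -> COPY to pp2. 3 ppages; refcounts: pp0:1 pp1:2 pp2:1
Op 3: write(P0, v0, 173). refcount(pp2)=1 -> write in place. 3 ppages; refcounts: pp0:1 pp1:2 pp2:1
Op 4: read(P1, v1) -> 43. No state change.
Op 5: write(P0, v1, 189). refcount(pp1)=2>1 -> COPY to pp3. 4 ppages; refcounts: pp0:1 pp1:1 pp2:1 pp3:1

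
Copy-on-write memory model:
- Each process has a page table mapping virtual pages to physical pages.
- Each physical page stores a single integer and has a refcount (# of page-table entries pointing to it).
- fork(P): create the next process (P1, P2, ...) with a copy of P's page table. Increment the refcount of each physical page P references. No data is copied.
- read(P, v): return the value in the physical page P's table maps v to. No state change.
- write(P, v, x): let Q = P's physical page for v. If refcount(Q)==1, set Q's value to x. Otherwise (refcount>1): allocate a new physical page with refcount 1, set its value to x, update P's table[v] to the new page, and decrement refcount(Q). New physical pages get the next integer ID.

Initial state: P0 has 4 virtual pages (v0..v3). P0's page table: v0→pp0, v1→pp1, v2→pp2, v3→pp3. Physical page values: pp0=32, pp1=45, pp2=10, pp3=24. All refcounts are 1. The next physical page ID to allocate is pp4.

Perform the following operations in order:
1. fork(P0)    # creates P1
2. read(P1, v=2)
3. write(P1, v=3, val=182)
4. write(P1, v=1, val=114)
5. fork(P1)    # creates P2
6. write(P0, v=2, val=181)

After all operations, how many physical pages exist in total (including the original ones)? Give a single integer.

Answer: 7

Derivation:
Op 1: fork(P0) -> P1. 4 ppages; refcounts: pp0:2 pp1:2 pp2:2 pp3:2
Op 2: read(P1, v2) -> 10. No state change.
Op 3: write(P1, v3, 182). refcount(pp3)=2>1 -> COPY to pp4. 5 ppages; refcounts: pp0:2 pp1:2 pp2:2 pp3:1 pp4:1
Op 4: write(P1, v1, 114). refcount(pp1)=2>1 -> COPY to pp5. 6 ppages; refcounts: pp0:2 pp1:1 pp2:2 pp3:1 pp4:1 pp5:1
Op 5: fork(P1) -> P2. 6 ppages; refcounts: pp0:3 pp1:1 pp2:3 pp3:1 pp4:2 pp5:2
Op 6: write(P0, v2, 181). refcount(pp2)=3>1 -> COPY to pp6. 7 ppages; refcounts: pp0:3 pp1:1 pp2:2 pp3:1 pp4:2 pp5:2 pp6:1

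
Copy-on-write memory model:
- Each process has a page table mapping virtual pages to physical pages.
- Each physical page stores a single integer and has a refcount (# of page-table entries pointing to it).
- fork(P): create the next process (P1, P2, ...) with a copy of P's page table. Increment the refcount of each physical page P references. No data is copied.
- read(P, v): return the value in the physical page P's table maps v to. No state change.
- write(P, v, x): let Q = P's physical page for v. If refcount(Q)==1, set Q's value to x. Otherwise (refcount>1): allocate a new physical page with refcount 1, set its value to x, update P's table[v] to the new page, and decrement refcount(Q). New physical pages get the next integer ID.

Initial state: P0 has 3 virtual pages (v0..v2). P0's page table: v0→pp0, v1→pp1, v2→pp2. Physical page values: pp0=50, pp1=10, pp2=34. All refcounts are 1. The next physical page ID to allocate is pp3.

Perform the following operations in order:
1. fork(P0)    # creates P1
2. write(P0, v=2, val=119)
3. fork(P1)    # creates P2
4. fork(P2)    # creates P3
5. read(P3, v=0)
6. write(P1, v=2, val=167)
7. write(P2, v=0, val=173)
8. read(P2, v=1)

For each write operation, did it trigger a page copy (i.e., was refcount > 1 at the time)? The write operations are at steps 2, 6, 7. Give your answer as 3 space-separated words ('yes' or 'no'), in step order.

Op 1: fork(P0) -> P1. 3 ppages; refcounts: pp0:2 pp1:2 pp2:2
Op 2: write(P0, v2, 119). refcount(pp2)=2>1 -> COPY to pp3. 4 ppages; refcounts: pp0:2 pp1:2 pp2:1 pp3:1
Op 3: fork(P1) -> P2. 4 ppages; refcounts: pp0:3 pp1:3 pp2:2 pp3:1
Op 4: fork(P2) -> P3. 4 ppages; refcounts: pp0:4 pp1:4 pp2:3 pp3:1
Op 5: read(P3, v0) -> 50. No state change.
Op 6: write(P1, v2, 167). refcount(pp2)=3>1 -> COPY to pp4. 5 ppages; refcounts: pp0:4 pp1:4 pp2:2 pp3:1 pp4:1
Op 7: write(P2, v0, 173). refcount(pp0)=4>1 -> COPY to pp5. 6 ppages; refcounts: pp0:3 pp1:4 pp2:2 pp3:1 pp4:1 pp5:1
Op 8: read(P2, v1) -> 10. No state change.

yes yes yes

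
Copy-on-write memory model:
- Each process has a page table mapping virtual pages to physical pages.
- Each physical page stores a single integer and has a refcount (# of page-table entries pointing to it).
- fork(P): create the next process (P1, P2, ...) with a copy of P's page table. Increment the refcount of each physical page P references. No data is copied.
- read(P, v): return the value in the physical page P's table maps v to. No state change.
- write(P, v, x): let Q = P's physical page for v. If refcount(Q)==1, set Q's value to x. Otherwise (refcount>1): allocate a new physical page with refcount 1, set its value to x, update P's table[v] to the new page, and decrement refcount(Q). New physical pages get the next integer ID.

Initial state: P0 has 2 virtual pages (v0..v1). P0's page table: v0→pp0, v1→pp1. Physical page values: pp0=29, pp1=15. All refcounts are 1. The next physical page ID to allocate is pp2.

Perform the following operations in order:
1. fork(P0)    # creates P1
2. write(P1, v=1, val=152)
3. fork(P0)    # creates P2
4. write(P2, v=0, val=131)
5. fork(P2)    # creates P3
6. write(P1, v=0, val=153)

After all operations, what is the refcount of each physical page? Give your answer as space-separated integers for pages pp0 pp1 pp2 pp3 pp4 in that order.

Answer: 1 3 1 2 1

Derivation:
Op 1: fork(P0) -> P1. 2 ppages; refcounts: pp0:2 pp1:2
Op 2: write(P1, v1, 152). refcount(pp1)=2>1 -> COPY to pp2. 3 ppages; refcounts: pp0:2 pp1:1 pp2:1
Op 3: fork(P0) -> P2. 3 ppages; refcounts: pp0:3 pp1:2 pp2:1
Op 4: write(P2, v0, 131). refcount(pp0)=3>1 -> COPY to pp3. 4 ppages; refcounts: pp0:2 pp1:2 pp2:1 pp3:1
Op 5: fork(P2) -> P3. 4 ppages; refcounts: pp0:2 pp1:3 pp2:1 pp3:2
Op 6: write(P1, v0, 153). refcount(pp0)=2>1 -> COPY to pp4. 5 ppages; refcounts: pp0:1 pp1:3 pp2:1 pp3:2 pp4:1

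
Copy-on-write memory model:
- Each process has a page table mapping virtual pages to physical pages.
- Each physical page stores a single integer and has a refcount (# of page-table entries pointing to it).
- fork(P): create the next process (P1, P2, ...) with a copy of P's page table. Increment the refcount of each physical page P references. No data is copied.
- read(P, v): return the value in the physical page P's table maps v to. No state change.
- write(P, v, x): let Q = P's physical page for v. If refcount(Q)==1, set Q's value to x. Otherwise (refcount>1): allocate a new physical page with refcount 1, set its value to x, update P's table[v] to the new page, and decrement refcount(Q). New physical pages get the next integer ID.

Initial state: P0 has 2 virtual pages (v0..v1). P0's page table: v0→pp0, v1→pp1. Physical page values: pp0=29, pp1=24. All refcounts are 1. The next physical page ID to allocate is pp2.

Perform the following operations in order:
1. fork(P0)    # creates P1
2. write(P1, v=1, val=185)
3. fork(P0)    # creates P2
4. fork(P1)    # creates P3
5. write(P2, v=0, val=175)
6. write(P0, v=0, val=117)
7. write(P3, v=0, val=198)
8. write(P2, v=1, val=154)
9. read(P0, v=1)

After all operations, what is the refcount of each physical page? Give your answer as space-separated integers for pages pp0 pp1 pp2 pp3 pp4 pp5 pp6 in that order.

Op 1: fork(P0) -> P1. 2 ppages; refcounts: pp0:2 pp1:2
Op 2: write(P1, v1, 185). refcount(pp1)=2>1 -> COPY to pp2. 3 ppages; refcounts: pp0:2 pp1:1 pp2:1
Op 3: fork(P0) -> P2. 3 ppages; refcounts: pp0:3 pp1:2 pp2:1
Op 4: fork(P1) -> P3. 3 ppages; refcounts: pp0:4 pp1:2 pp2:2
Op 5: write(P2, v0, 175). refcount(pp0)=4>1 -> COPY to pp3. 4 ppages; refcounts: pp0:3 pp1:2 pp2:2 pp3:1
Op 6: write(P0, v0, 117). refcount(pp0)=3>1 -> COPY to pp4. 5 ppages; refcounts: pp0:2 pp1:2 pp2:2 pp3:1 pp4:1
Op 7: write(P3, v0, 198). refcount(pp0)=2>1 -> COPY to pp5. 6 ppages; refcounts: pp0:1 pp1:2 pp2:2 pp3:1 pp4:1 pp5:1
Op 8: write(P2, v1, 154). refcount(pp1)=2>1 -> COPY to pp6. 7 ppages; refcounts: pp0:1 pp1:1 pp2:2 pp3:1 pp4:1 pp5:1 pp6:1
Op 9: read(P0, v1) -> 24. No state change.

Answer: 1 1 2 1 1 1 1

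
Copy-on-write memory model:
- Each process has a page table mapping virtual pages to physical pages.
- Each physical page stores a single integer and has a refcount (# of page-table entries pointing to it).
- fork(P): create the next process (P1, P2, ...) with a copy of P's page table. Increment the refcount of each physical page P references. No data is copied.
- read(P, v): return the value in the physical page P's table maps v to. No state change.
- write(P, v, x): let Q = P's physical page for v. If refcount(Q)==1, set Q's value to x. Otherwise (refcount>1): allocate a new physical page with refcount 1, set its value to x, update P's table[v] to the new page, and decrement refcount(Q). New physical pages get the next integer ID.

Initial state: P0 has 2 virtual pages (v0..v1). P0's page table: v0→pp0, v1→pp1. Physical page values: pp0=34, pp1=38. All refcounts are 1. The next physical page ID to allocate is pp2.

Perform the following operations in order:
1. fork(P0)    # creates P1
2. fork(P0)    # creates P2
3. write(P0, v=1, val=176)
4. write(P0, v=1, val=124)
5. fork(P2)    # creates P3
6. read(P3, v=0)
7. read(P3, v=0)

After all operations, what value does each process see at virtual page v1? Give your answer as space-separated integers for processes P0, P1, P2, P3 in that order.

Answer: 124 38 38 38

Derivation:
Op 1: fork(P0) -> P1. 2 ppages; refcounts: pp0:2 pp1:2
Op 2: fork(P0) -> P2. 2 ppages; refcounts: pp0:3 pp1:3
Op 3: write(P0, v1, 176). refcount(pp1)=3>1 -> COPY to pp2. 3 ppages; refcounts: pp0:3 pp1:2 pp2:1
Op 4: write(P0, v1, 124). refcount(pp2)=1 -> write in place. 3 ppages; refcounts: pp0:3 pp1:2 pp2:1
Op 5: fork(P2) -> P3. 3 ppages; refcounts: pp0:4 pp1:3 pp2:1
Op 6: read(P3, v0) -> 34. No state change.
Op 7: read(P3, v0) -> 34. No state change.
P0: v1 -> pp2 = 124
P1: v1 -> pp1 = 38
P2: v1 -> pp1 = 38
P3: v1 -> pp1 = 38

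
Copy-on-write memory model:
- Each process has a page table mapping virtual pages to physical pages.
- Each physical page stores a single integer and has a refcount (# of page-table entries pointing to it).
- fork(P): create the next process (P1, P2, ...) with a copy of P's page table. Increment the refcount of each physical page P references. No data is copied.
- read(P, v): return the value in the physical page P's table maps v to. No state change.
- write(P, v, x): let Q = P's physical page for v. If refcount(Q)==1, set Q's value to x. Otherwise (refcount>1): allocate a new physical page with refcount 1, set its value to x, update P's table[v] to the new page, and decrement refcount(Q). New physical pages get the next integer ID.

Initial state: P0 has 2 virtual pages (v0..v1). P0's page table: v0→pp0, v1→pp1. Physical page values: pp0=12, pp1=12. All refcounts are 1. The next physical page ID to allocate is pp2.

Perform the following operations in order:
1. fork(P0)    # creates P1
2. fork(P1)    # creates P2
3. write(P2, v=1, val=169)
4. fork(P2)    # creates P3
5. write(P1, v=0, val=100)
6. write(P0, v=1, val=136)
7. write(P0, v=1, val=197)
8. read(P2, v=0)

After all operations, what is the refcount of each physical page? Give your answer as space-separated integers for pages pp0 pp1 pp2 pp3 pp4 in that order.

Op 1: fork(P0) -> P1. 2 ppages; refcounts: pp0:2 pp1:2
Op 2: fork(P1) -> P2. 2 ppages; refcounts: pp0:3 pp1:3
Op 3: write(P2, v1, 169). refcount(pp1)=3>1 -> COPY to pp2. 3 ppages; refcounts: pp0:3 pp1:2 pp2:1
Op 4: fork(P2) -> P3. 3 ppages; refcounts: pp0:4 pp1:2 pp2:2
Op 5: write(P1, v0, 100). refcount(pp0)=4>1 -> COPY to pp3. 4 ppages; refcounts: pp0:3 pp1:2 pp2:2 pp3:1
Op 6: write(P0, v1, 136). refcount(pp1)=2>1 -> COPY to pp4. 5 ppages; refcounts: pp0:3 pp1:1 pp2:2 pp3:1 pp4:1
Op 7: write(P0, v1, 197). refcount(pp4)=1 -> write in place. 5 ppages; refcounts: pp0:3 pp1:1 pp2:2 pp3:1 pp4:1
Op 8: read(P2, v0) -> 12. No state change.

Answer: 3 1 2 1 1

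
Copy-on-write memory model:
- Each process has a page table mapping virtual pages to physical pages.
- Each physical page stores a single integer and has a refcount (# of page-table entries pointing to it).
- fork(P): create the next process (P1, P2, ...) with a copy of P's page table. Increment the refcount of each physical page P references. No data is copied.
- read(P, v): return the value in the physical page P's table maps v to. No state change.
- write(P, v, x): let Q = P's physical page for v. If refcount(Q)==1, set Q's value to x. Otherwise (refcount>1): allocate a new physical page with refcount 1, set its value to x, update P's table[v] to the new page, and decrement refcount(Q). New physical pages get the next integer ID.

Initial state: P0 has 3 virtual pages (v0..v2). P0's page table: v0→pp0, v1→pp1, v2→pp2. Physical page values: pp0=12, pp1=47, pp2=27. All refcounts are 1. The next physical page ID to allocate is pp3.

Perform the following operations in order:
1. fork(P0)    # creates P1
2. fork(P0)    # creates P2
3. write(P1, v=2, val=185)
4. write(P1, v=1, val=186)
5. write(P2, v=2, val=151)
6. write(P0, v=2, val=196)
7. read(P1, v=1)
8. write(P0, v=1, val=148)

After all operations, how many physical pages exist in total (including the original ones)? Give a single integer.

Answer: 7

Derivation:
Op 1: fork(P0) -> P1. 3 ppages; refcounts: pp0:2 pp1:2 pp2:2
Op 2: fork(P0) -> P2. 3 ppages; refcounts: pp0:3 pp1:3 pp2:3
Op 3: write(P1, v2, 185). refcount(pp2)=3>1 -> COPY to pp3. 4 ppages; refcounts: pp0:3 pp1:3 pp2:2 pp3:1
Op 4: write(P1, v1, 186). refcount(pp1)=3>1 -> COPY to pp4. 5 ppages; refcounts: pp0:3 pp1:2 pp2:2 pp3:1 pp4:1
Op 5: write(P2, v2, 151). refcount(pp2)=2>1 -> COPY to pp5. 6 ppages; refcounts: pp0:3 pp1:2 pp2:1 pp3:1 pp4:1 pp5:1
Op 6: write(P0, v2, 196). refcount(pp2)=1 -> write in place. 6 ppages; refcounts: pp0:3 pp1:2 pp2:1 pp3:1 pp4:1 pp5:1
Op 7: read(P1, v1) -> 186. No state change.
Op 8: write(P0, v1, 148). refcount(pp1)=2>1 -> COPY to pp6. 7 ppages; refcounts: pp0:3 pp1:1 pp2:1 pp3:1 pp4:1 pp5:1 pp6:1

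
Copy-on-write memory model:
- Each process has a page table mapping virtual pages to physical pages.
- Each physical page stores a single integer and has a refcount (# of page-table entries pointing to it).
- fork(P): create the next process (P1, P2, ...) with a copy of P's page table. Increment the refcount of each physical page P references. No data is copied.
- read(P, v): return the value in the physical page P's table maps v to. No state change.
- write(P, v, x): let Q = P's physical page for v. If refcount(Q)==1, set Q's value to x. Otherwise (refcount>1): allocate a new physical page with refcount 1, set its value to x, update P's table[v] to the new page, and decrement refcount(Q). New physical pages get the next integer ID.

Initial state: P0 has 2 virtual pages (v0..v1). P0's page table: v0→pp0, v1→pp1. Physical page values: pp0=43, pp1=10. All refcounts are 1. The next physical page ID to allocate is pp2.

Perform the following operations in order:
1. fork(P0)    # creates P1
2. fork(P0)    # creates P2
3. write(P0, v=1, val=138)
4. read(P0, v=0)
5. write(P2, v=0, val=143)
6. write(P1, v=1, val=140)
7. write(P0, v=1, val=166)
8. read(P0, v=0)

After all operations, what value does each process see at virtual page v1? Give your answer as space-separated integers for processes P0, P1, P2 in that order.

Op 1: fork(P0) -> P1. 2 ppages; refcounts: pp0:2 pp1:2
Op 2: fork(P0) -> P2. 2 ppages; refcounts: pp0:3 pp1:3
Op 3: write(P0, v1, 138). refcount(pp1)=3>1 -> COPY to pp2. 3 ppages; refcounts: pp0:3 pp1:2 pp2:1
Op 4: read(P0, v0) -> 43. No state change.
Op 5: write(P2, v0, 143). refcount(pp0)=3>1 -> COPY to pp3. 4 ppages; refcounts: pp0:2 pp1:2 pp2:1 pp3:1
Op 6: write(P1, v1, 140). refcount(pp1)=2>1 -> COPY to pp4. 5 ppages; refcounts: pp0:2 pp1:1 pp2:1 pp3:1 pp4:1
Op 7: write(P0, v1, 166). refcount(pp2)=1 -> write in place. 5 ppages; refcounts: pp0:2 pp1:1 pp2:1 pp3:1 pp4:1
Op 8: read(P0, v0) -> 43. No state change.
P0: v1 -> pp2 = 166
P1: v1 -> pp4 = 140
P2: v1 -> pp1 = 10

Answer: 166 140 10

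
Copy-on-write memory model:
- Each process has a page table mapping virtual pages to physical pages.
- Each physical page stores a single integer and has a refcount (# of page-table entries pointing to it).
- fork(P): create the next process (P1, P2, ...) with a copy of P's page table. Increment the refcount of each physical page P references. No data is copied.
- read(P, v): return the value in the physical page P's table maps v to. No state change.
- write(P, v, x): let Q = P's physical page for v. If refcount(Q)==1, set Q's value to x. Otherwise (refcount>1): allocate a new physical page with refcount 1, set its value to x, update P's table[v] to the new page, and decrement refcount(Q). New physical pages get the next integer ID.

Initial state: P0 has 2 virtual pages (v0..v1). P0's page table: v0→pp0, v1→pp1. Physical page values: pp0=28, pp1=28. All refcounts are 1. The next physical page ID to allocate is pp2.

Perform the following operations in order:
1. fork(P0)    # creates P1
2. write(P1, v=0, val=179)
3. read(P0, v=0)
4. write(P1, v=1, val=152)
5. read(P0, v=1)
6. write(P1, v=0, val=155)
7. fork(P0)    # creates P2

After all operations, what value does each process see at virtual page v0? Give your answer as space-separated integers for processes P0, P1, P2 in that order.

Op 1: fork(P0) -> P1. 2 ppages; refcounts: pp0:2 pp1:2
Op 2: write(P1, v0, 179). refcount(pp0)=2>1 -> COPY to pp2. 3 ppages; refcounts: pp0:1 pp1:2 pp2:1
Op 3: read(P0, v0) -> 28. No state change.
Op 4: write(P1, v1, 152). refcount(pp1)=2>1 -> COPY to pp3. 4 ppages; refcounts: pp0:1 pp1:1 pp2:1 pp3:1
Op 5: read(P0, v1) -> 28. No state change.
Op 6: write(P1, v0, 155). refcount(pp2)=1 -> write in place. 4 ppages; refcounts: pp0:1 pp1:1 pp2:1 pp3:1
Op 7: fork(P0) -> P2. 4 ppages; refcounts: pp0:2 pp1:2 pp2:1 pp3:1
P0: v0 -> pp0 = 28
P1: v0 -> pp2 = 155
P2: v0 -> pp0 = 28

Answer: 28 155 28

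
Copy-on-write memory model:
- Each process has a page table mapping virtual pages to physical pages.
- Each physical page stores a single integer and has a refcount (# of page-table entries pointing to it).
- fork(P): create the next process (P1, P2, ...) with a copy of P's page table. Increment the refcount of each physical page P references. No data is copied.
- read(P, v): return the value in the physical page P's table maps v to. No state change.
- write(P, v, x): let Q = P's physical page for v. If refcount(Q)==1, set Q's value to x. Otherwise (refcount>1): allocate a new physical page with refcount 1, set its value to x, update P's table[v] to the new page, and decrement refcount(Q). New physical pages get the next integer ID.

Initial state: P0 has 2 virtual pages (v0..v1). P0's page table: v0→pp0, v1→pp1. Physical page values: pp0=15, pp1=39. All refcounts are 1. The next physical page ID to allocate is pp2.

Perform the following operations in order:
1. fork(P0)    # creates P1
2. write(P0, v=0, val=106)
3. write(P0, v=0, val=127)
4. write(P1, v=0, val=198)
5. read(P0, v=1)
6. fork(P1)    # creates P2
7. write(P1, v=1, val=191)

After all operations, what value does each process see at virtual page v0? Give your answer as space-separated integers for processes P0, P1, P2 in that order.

Answer: 127 198 198

Derivation:
Op 1: fork(P0) -> P1. 2 ppages; refcounts: pp0:2 pp1:2
Op 2: write(P0, v0, 106). refcount(pp0)=2>1 -> COPY to pp2. 3 ppages; refcounts: pp0:1 pp1:2 pp2:1
Op 3: write(P0, v0, 127). refcount(pp2)=1 -> write in place. 3 ppages; refcounts: pp0:1 pp1:2 pp2:1
Op 4: write(P1, v0, 198). refcount(pp0)=1 -> write in place. 3 ppages; refcounts: pp0:1 pp1:2 pp2:1
Op 5: read(P0, v1) -> 39. No state change.
Op 6: fork(P1) -> P2. 3 ppages; refcounts: pp0:2 pp1:3 pp2:1
Op 7: write(P1, v1, 191). refcount(pp1)=3>1 -> COPY to pp3. 4 ppages; refcounts: pp0:2 pp1:2 pp2:1 pp3:1
P0: v0 -> pp2 = 127
P1: v0 -> pp0 = 198
P2: v0 -> pp0 = 198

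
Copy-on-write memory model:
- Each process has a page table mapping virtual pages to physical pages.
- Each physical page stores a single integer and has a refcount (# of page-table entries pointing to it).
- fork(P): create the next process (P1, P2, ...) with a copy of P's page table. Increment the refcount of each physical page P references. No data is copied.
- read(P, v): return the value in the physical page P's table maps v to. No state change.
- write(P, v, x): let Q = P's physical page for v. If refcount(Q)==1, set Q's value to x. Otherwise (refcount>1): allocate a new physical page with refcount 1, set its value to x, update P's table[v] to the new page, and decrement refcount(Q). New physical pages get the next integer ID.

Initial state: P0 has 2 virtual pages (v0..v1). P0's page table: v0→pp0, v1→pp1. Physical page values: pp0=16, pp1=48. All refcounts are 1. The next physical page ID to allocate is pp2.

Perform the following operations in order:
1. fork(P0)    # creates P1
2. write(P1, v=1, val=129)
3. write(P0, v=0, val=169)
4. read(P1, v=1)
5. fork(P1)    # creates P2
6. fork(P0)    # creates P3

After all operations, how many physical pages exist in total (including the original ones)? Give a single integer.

Answer: 4

Derivation:
Op 1: fork(P0) -> P1. 2 ppages; refcounts: pp0:2 pp1:2
Op 2: write(P1, v1, 129). refcount(pp1)=2>1 -> COPY to pp2. 3 ppages; refcounts: pp0:2 pp1:1 pp2:1
Op 3: write(P0, v0, 169). refcount(pp0)=2>1 -> COPY to pp3. 4 ppages; refcounts: pp0:1 pp1:1 pp2:1 pp3:1
Op 4: read(P1, v1) -> 129. No state change.
Op 5: fork(P1) -> P2. 4 ppages; refcounts: pp0:2 pp1:1 pp2:2 pp3:1
Op 6: fork(P0) -> P3. 4 ppages; refcounts: pp0:2 pp1:2 pp2:2 pp3:2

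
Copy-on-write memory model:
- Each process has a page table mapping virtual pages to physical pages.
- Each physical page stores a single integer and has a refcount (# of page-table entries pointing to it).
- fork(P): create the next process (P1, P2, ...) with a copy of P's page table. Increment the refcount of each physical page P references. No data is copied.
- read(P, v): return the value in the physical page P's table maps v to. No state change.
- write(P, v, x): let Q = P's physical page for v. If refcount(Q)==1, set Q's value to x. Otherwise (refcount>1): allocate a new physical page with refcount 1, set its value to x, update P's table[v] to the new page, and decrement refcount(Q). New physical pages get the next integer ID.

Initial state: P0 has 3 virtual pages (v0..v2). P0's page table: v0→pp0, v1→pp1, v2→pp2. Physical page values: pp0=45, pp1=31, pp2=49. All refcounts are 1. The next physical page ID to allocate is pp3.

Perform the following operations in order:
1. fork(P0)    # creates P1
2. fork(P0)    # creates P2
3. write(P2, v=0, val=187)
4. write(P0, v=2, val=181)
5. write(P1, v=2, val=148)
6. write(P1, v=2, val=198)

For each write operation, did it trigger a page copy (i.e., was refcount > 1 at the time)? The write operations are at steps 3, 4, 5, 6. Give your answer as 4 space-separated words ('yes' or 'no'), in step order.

Op 1: fork(P0) -> P1. 3 ppages; refcounts: pp0:2 pp1:2 pp2:2
Op 2: fork(P0) -> P2. 3 ppages; refcounts: pp0:3 pp1:3 pp2:3
Op 3: write(P2, v0, 187). refcount(pp0)=3>1 -> COPY to pp3. 4 ppages; refcounts: pp0:2 pp1:3 pp2:3 pp3:1
Op 4: write(P0, v2, 181). refcount(pp2)=3>1 -> COPY to pp4. 5 ppages; refcounts: pp0:2 pp1:3 pp2:2 pp3:1 pp4:1
Op 5: write(P1, v2, 148). refcount(pp2)=2>1 -> COPY to pp5. 6 ppages; refcounts: pp0:2 pp1:3 pp2:1 pp3:1 pp4:1 pp5:1
Op 6: write(P1, v2, 198). refcount(pp5)=1 -> write in place. 6 ppages; refcounts: pp0:2 pp1:3 pp2:1 pp3:1 pp4:1 pp5:1

yes yes yes no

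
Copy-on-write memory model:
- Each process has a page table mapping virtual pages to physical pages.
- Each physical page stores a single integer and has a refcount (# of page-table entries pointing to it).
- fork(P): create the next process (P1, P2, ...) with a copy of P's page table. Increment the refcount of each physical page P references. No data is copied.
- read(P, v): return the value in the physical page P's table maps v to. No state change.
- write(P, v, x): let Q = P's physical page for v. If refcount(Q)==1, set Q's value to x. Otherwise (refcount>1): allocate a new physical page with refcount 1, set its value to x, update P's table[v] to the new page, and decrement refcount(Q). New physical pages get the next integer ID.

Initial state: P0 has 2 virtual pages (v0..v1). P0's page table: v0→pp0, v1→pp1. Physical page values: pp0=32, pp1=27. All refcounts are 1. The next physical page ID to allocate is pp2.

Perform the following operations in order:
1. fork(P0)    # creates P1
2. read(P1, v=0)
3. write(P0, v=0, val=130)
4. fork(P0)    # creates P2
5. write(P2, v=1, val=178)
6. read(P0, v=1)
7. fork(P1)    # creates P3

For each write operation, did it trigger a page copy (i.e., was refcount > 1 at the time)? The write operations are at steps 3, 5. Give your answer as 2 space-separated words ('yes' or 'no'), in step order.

Op 1: fork(P0) -> P1. 2 ppages; refcounts: pp0:2 pp1:2
Op 2: read(P1, v0) -> 32. No state change.
Op 3: write(P0, v0, 130). refcount(pp0)=2>1 -> COPY to pp2. 3 ppages; refcounts: pp0:1 pp1:2 pp2:1
Op 4: fork(P0) -> P2. 3 ppages; refcounts: pp0:1 pp1:3 pp2:2
Op 5: write(P2, v1, 178). refcount(pp1)=3>1 -> COPY to pp3. 4 ppages; refcounts: pp0:1 pp1:2 pp2:2 pp3:1
Op 6: read(P0, v1) -> 27. No state change.
Op 7: fork(P1) -> P3. 4 ppages; refcounts: pp0:2 pp1:3 pp2:2 pp3:1

yes yes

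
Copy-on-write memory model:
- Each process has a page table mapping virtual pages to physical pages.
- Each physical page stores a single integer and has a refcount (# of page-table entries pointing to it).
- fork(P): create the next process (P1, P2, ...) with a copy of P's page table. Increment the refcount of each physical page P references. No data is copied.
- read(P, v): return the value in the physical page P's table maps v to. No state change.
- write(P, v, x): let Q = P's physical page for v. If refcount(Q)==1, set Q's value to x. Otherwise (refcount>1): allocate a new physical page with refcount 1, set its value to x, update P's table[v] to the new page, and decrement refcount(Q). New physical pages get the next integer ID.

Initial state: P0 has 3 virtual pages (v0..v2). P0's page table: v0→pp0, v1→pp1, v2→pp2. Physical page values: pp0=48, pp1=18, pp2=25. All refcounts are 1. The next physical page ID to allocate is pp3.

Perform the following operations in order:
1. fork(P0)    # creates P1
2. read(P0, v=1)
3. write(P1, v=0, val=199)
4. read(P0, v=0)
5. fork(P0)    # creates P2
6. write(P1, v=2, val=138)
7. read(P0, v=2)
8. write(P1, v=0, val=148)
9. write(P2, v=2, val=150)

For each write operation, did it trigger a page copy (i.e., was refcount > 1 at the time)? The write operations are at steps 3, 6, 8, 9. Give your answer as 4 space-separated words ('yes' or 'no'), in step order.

Op 1: fork(P0) -> P1. 3 ppages; refcounts: pp0:2 pp1:2 pp2:2
Op 2: read(P0, v1) -> 18. No state change.
Op 3: write(P1, v0, 199). refcount(pp0)=2>1 -> COPY to pp3. 4 ppages; refcounts: pp0:1 pp1:2 pp2:2 pp3:1
Op 4: read(P0, v0) -> 48. No state change.
Op 5: fork(P0) -> P2. 4 ppages; refcounts: pp0:2 pp1:3 pp2:3 pp3:1
Op 6: write(P1, v2, 138). refcount(pp2)=3>1 -> COPY to pp4. 5 ppages; refcounts: pp0:2 pp1:3 pp2:2 pp3:1 pp4:1
Op 7: read(P0, v2) -> 25. No state change.
Op 8: write(P1, v0, 148). refcount(pp3)=1 -> write in place. 5 ppages; refcounts: pp0:2 pp1:3 pp2:2 pp3:1 pp4:1
Op 9: write(P2, v2, 150). refcount(pp2)=2>1 -> COPY to pp5. 6 ppages; refcounts: pp0:2 pp1:3 pp2:1 pp3:1 pp4:1 pp5:1

yes yes no yes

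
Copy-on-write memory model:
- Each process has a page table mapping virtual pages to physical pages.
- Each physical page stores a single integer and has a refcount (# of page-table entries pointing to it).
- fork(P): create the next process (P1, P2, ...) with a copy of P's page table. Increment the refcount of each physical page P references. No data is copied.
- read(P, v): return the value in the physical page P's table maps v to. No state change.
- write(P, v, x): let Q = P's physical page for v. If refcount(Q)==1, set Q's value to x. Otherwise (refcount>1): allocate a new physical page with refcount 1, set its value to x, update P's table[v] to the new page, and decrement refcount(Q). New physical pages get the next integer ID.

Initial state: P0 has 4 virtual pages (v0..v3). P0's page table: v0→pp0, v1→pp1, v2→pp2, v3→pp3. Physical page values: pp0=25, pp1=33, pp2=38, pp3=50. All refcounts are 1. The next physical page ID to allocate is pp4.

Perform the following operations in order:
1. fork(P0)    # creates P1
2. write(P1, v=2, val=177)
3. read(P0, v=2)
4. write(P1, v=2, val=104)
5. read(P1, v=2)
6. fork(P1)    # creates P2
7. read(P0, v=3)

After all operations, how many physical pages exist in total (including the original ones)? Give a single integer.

Op 1: fork(P0) -> P1. 4 ppages; refcounts: pp0:2 pp1:2 pp2:2 pp3:2
Op 2: write(P1, v2, 177). refcount(pp2)=2>1 -> COPY to pp4. 5 ppages; refcounts: pp0:2 pp1:2 pp2:1 pp3:2 pp4:1
Op 3: read(P0, v2) -> 38. No state change.
Op 4: write(P1, v2, 104). refcount(pp4)=1 -> write in place. 5 ppages; refcounts: pp0:2 pp1:2 pp2:1 pp3:2 pp4:1
Op 5: read(P1, v2) -> 104. No state change.
Op 6: fork(P1) -> P2. 5 ppages; refcounts: pp0:3 pp1:3 pp2:1 pp3:3 pp4:2
Op 7: read(P0, v3) -> 50. No state change.

Answer: 5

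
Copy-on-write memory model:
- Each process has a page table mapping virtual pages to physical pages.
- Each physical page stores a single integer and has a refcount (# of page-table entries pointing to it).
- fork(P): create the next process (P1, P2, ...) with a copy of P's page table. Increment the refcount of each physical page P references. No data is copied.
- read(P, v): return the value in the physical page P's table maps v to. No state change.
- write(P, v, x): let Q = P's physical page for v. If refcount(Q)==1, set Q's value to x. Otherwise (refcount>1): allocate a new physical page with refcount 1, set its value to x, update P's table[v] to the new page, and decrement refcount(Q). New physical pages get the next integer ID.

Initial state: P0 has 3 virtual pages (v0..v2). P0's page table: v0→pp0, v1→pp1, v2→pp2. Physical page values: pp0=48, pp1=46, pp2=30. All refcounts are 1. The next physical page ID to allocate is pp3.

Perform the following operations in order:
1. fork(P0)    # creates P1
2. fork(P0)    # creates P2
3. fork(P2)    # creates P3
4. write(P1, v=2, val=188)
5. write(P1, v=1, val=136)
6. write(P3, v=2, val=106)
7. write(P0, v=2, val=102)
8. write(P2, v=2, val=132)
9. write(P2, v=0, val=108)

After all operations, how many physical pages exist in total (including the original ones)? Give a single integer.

Op 1: fork(P0) -> P1. 3 ppages; refcounts: pp0:2 pp1:2 pp2:2
Op 2: fork(P0) -> P2. 3 ppages; refcounts: pp0:3 pp1:3 pp2:3
Op 3: fork(P2) -> P3. 3 ppages; refcounts: pp0:4 pp1:4 pp2:4
Op 4: write(P1, v2, 188). refcount(pp2)=4>1 -> COPY to pp3. 4 ppages; refcounts: pp0:4 pp1:4 pp2:3 pp3:1
Op 5: write(P1, v1, 136). refcount(pp1)=4>1 -> COPY to pp4. 5 ppages; refcounts: pp0:4 pp1:3 pp2:3 pp3:1 pp4:1
Op 6: write(P3, v2, 106). refcount(pp2)=3>1 -> COPY to pp5. 6 ppages; refcounts: pp0:4 pp1:3 pp2:2 pp3:1 pp4:1 pp5:1
Op 7: write(P0, v2, 102). refcount(pp2)=2>1 -> COPY to pp6. 7 ppages; refcounts: pp0:4 pp1:3 pp2:1 pp3:1 pp4:1 pp5:1 pp6:1
Op 8: write(P2, v2, 132). refcount(pp2)=1 -> write in place. 7 ppages; refcounts: pp0:4 pp1:3 pp2:1 pp3:1 pp4:1 pp5:1 pp6:1
Op 9: write(P2, v0, 108). refcount(pp0)=4>1 -> COPY to pp7. 8 ppages; refcounts: pp0:3 pp1:3 pp2:1 pp3:1 pp4:1 pp5:1 pp6:1 pp7:1

Answer: 8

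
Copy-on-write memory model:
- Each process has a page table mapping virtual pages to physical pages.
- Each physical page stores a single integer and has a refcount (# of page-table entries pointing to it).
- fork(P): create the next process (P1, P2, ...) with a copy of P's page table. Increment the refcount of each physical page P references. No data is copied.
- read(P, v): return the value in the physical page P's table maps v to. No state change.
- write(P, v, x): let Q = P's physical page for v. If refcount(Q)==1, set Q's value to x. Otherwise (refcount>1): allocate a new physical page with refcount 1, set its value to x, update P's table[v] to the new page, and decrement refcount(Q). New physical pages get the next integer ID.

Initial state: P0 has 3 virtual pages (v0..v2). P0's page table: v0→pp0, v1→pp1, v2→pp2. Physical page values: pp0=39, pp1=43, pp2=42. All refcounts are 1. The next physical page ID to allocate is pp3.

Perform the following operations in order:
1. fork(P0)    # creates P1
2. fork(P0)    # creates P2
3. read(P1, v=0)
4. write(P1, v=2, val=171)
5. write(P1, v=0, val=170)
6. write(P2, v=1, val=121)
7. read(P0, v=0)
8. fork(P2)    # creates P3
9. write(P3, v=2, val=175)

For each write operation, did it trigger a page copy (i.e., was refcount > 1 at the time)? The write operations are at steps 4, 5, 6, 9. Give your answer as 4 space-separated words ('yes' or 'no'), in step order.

Op 1: fork(P0) -> P1. 3 ppages; refcounts: pp0:2 pp1:2 pp2:2
Op 2: fork(P0) -> P2. 3 ppages; refcounts: pp0:3 pp1:3 pp2:3
Op 3: read(P1, v0) -> 39. No state change.
Op 4: write(P1, v2, 171). refcount(pp2)=3>1 -> COPY to pp3. 4 ppages; refcounts: pp0:3 pp1:3 pp2:2 pp3:1
Op 5: write(P1, v0, 170). refcount(pp0)=3>1 -> COPY to pp4. 5 ppages; refcounts: pp0:2 pp1:3 pp2:2 pp3:1 pp4:1
Op 6: write(P2, v1, 121). refcount(pp1)=3>1 -> COPY to pp5. 6 ppages; refcounts: pp0:2 pp1:2 pp2:2 pp3:1 pp4:1 pp5:1
Op 7: read(P0, v0) -> 39. No state change.
Op 8: fork(P2) -> P3. 6 ppages; refcounts: pp0:3 pp1:2 pp2:3 pp3:1 pp4:1 pp5:2
Op 9: write(P3, v2, 175). refcount(pp2)=3>1 -> COPY to pp6. 7 ppages; refcounts: pp0:3 pp1:2 pp2:2 pp3:1 pp4:1 pp5:2 pp6:1

yes yes yes yes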